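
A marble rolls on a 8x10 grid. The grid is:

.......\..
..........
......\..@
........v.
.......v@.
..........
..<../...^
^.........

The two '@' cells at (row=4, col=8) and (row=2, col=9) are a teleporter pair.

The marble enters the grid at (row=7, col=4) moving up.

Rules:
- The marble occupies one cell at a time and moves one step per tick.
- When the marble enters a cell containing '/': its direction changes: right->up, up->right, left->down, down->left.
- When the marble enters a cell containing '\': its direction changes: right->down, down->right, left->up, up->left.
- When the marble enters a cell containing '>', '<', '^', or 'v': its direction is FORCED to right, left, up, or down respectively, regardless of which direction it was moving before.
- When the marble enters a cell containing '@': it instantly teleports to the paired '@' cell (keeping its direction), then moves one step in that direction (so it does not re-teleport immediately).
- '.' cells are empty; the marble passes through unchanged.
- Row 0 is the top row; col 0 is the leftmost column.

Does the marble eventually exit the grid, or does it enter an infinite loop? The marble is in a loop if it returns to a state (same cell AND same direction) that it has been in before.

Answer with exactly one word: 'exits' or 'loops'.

Answer: exits

Derivation:
Step 1: enter (7,4), '.' pass, move up to (6,4)
Step 2: enter (6,4), '.' pass, move up to (5,4)
Step 3: enter (5,4), '.' pass, move up to (4,4)
Step 4: enter (4,4), '.' pass, move up to (3,4)
Step 5: enter (3,4), '.' pass, move up to (2,4)
Step 6: enter (2,4), '.' pass, move up to (1,4)
Step 7: enter (1,4), '.' pass, move up to (0,4)
Step 8: enter (0,4), '.' pass, move up to (-1,4)
Step 9: at (-1,4) — EXIT via top edge, pos 4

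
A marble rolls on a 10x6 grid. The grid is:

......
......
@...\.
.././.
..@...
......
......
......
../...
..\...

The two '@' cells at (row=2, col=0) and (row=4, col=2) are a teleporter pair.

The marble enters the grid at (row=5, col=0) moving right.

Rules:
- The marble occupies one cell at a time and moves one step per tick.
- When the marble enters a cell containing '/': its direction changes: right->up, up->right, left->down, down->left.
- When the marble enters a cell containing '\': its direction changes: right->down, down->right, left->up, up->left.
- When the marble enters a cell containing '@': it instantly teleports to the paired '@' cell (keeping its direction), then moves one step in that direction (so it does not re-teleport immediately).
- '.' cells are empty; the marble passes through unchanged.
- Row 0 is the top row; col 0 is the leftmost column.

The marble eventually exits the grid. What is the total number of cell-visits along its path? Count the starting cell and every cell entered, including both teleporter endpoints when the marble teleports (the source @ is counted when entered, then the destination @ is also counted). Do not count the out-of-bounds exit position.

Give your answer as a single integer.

Answer: 6

Derivation:
Step 1: enter (5,0), '.' pass, move right to (5,1)
Step 2: enter (5,1), '.' pass, move right to (5,2)
Step 3: enter (5,2), '.' pass, move right to (5,3)
Step 4: enter (5,3), '.' pass, move right to (5,4)
Step 5: enter (5,4), '.' pass, move right to (5,5)
Step 6: enter (5,5), '.' pass, move right to (5,6)
Step 7: at (5,6) — EXIT via right edge, pos 5
Path length (cell visits): 6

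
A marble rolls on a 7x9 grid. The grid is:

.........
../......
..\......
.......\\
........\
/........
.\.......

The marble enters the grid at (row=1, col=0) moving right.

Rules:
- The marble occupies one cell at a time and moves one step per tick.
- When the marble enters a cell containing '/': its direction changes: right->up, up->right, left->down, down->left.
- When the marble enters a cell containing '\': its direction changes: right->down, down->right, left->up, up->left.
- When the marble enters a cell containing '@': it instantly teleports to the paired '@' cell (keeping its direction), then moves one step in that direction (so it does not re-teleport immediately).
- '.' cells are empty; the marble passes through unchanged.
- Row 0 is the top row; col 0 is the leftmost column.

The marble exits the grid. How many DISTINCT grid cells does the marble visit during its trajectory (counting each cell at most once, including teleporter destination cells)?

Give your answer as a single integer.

Step 1: enter (1,0), '.' pass, move right to (1,1)
Step 2: enter (1,1), '.' pass, move right to (1,2)
Step 3: enter (1,2), '/' deflects right->up, move up to (0,2)
Step 4: enter (0,2), '.' pass, move up to (-1,2)
Step 5: at (-1,2) — EXIT via top edge, pos 2
Distinct cells visited: 4 (path length 4)

Answer: 4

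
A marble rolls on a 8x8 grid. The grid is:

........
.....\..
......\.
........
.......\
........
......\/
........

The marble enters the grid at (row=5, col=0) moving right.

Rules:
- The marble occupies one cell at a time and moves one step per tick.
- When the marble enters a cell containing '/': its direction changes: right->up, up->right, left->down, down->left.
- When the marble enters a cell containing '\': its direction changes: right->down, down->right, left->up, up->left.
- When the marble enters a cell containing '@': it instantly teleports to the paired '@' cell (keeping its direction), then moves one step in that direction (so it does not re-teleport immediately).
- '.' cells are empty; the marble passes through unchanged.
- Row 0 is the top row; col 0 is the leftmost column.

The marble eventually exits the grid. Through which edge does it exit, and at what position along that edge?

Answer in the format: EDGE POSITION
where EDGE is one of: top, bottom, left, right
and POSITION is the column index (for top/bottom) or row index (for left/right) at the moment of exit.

Answer: right 5

Derivation:
Step 1: enter (5,0), '.' pass, move right to (5,1)
Step 2: enter (5,1), '.' pass, move right to (5,2)
Step 3: enter (5,2), '.' pass, move right to (5,3)
Step 4: enter (5,3), '.' pass, move right to (5,4)
Step 5: enter (5,4), '.' pass, move right to (5,5)
Step 6: enter (5,5), '.' pass, move right to (5,6)
Step 7: enter (5,6), '.' pass, move right to (5,7)
Step 8: enter (5,7), '.' pass, move right to (5,8)
Step 9: at (5,8) — EXIT via right edge, pos 5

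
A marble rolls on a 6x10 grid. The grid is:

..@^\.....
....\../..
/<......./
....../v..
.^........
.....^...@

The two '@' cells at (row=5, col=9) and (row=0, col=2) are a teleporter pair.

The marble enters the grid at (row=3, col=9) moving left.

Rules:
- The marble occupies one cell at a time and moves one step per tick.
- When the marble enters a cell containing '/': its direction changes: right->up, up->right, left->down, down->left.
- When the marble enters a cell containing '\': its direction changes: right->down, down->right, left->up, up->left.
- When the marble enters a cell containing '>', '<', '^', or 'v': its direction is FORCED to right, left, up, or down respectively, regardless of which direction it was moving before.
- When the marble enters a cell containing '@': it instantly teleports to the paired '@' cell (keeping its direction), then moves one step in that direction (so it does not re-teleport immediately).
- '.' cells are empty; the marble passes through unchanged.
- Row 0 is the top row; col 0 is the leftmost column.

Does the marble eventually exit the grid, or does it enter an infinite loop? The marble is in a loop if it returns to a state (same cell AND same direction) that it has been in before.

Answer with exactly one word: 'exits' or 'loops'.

Step 1: enter (3,9), '.' pass, move left to (3,8)
Step 2: enter (3,8), '.' pass, move left to (3,7)
Step 3: enter (3,7), 'v' forces left->down, move down to (4,7)
Step 4: enter (4,7), '.' pass, move down to (5,7)
Step 5: enter (5,7), '.' pass, move down to (6,7)
Step 6: at (6,7) — EXIT via bottom edge, pos 7

Answer: exits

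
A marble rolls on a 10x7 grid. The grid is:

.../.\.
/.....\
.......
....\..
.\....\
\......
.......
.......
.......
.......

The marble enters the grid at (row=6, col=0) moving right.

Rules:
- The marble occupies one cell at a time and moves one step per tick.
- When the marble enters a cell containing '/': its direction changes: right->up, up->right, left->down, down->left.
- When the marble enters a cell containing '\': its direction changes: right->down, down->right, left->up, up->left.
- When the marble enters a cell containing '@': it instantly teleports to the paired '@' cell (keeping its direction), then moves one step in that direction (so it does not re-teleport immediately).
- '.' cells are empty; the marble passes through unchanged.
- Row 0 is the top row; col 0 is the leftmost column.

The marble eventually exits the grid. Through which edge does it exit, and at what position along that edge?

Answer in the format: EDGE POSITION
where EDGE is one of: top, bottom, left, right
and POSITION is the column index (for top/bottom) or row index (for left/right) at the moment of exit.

Answer: right 6

Derivation:
Step 1: enter (6,0), '.' pass, move right to (6,1)
Step 2: enter (6,1), '.' pass, move right to (6,2)
Step 3: enter (6,2), '.' pass, move right to (6,3)
Step 4: enter (6,3), '.' pass, move right to (6,4)
Step 5: enter (6,4), '.' pass, move right to (6,5)
Step 6: enter (6,5), '.' pass, move right to (6,6)
Step 7: enter (6,6), '.' pass, move right to (6,7)
Step 8: at (6,7) — EXIT via right edge, pos 6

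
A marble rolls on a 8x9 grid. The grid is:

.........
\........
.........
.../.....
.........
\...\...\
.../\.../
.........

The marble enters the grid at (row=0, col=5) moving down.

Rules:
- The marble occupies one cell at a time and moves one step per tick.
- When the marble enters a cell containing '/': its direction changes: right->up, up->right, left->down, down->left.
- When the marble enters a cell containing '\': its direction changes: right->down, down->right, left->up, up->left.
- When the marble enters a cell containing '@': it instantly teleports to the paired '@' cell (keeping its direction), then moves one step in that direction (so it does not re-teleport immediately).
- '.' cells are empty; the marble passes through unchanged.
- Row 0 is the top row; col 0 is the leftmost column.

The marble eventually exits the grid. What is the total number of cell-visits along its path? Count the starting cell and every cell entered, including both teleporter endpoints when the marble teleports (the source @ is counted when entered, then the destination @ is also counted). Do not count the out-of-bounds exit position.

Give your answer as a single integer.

Step 1: enter (0,5), '.' pass, move down to (1,5)
Step 2: enter (1,5), '.' pass, move down to (2,5)
Step 3: enter (2,5), '.' pass, move down to (3,5)
Step 4: enter (3,5), '.' pass, move down to (4,5)
Step 5: enter (4,5), '.' pass, move down to (5,5)
Step 6: enter (5,5), '.' pass, move down to (6,5)
Step 7: enter (6,5), '.' pass, move down to (7,5)
Step 8: enter (7,5), '.' pass, move down to (8,5)
Step 9: at (8,5) — EXIT via bottom edge, pos 5
Path length (cell visits): 8

Answer: 8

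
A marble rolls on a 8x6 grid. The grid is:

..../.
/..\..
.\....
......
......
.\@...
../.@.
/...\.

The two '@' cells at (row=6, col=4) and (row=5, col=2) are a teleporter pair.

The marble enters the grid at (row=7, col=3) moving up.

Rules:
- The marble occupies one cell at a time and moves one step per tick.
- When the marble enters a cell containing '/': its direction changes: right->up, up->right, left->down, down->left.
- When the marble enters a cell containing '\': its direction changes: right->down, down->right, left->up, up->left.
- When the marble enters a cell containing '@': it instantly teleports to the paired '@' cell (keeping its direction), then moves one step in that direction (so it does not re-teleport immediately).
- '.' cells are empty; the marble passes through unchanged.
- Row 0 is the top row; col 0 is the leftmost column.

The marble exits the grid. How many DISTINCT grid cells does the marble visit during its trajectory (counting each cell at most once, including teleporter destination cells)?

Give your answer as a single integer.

Answer: 16

Derivation:
Step 1: enter (7,3), '.' pass, move up to (6,3)
Step 2: enter (6,3), '.' pass, move up to (5,3)
Step 3: enter (5,3), '.' pass, move up to (4,3)
Step 4: enter (4,3), '.' pass, move up to (3,3)
Step 5: enter (3,3), '.' pass, move up to (2,3)
Step 6: enter (2,3), '.' pass, move up to (1,3)
Step 7: enter (1,3), '\' deflects up->left, move left to (1,2)
Step 8: enter (1,2), '.' pass, move left to (1,1)
Step 9: enter (1,1), '.' pass, move left to (1,0)
Step 10: enter (1,0), '/' deflects left->down, move down to (2,0)
Step 11: enter (2,0), '.' pass, move down to (3,0)
Step 12: enter (3,0), '.' pass, move down to (4,0)
Step 13: enter (4,0), '.' pass, move down to (5,0)
Step 14: enter (5,0), '.' pass, move down to (6,0)
Step 15: enter (6,0), '.' pass, move down to (7,0)
Step 16: enter (7,0), '/' deflects down->left, move left to (7,-1)
Step 17: at (7,-1) — EXIT via left edge, pos 7
Distinct cells visited: 16 (path length 16)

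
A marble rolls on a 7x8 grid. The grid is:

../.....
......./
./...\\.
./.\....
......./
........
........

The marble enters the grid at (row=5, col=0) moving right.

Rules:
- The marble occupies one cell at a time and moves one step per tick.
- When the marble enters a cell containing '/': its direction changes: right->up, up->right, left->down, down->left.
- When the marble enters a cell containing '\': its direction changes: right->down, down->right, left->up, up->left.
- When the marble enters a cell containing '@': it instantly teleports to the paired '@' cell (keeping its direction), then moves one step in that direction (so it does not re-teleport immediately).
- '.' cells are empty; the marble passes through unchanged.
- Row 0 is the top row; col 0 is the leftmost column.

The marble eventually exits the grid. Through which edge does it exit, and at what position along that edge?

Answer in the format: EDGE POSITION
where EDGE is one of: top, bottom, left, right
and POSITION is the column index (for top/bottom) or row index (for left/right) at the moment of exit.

Step 1: enter (5,0), '.' pass, move right to (5,1)
Step 2: enter (5,1), '.' pass, move right to (5,2)
Step 3: enter (5,2), '.' pass, move right to (5,3)
Step 4: enter (5,3), '.' pass, move right to (5,4)
Step 5: enter (5,4), '.' pass, move right to (5,5)
Step 6: enter (5,5), '.' pass, move right to (5,6)
Step 7: enter (5,6), '.' pass, move right to (5,7)
Step 8: enter (5,7), '.' pass, move right to (5,8)
Step 9: at (5,8) — EXIT via right edge, pos 5

Answer: right 5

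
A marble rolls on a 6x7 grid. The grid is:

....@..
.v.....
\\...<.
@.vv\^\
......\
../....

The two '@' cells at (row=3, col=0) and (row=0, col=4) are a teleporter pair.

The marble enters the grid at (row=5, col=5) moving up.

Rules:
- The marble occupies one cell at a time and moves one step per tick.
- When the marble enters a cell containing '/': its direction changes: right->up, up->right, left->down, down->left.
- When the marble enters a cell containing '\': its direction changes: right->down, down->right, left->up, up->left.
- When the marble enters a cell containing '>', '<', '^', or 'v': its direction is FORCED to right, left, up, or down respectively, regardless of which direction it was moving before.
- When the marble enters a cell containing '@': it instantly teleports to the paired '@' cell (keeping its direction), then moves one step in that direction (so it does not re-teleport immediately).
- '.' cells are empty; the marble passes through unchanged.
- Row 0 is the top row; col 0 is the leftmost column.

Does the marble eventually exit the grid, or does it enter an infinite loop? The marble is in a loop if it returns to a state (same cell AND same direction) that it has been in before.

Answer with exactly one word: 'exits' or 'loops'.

Step 1: enter (5,5), '.' pass, move up to (4,5)
Step 2: enter (4,5), '.' pass, move up to (3,5)
Step 3: enter (3,5), '^' forces up->up, move up to (2,5)
Step 4: enter (2,5), '<' forces up->left, move left to (2,4)
Step 5: enter (2,4), '.' pass, move left to (2,3)
Step 6: enter (2,3), '.' pass, move left to (2,2)
Step 7: enter (2,2), '.' pass, move left to (2,1)
Step 8: enter (2,1), '\' deflects left->up, move up to (1,1)
Step 9: enter (1,1), 'v' forces up->down, move down to (2,1)
Step 10: enter (2,1), '\' deflects down->right, move right to (2,2)
Step 11: enter (2,2), '.' pass, move right to (2,3)
Step 12: enter (2,3), '.' pass, move right to (2,4)
Step 13: enter (2,4), '.' pass, move right to (2,5)
Step 14: enter (2,5), '<' forces right->left, move left to (2,4)
Step 15: at (2,4) dir=left — LOOP DETECTED (seen before)

Answer: loops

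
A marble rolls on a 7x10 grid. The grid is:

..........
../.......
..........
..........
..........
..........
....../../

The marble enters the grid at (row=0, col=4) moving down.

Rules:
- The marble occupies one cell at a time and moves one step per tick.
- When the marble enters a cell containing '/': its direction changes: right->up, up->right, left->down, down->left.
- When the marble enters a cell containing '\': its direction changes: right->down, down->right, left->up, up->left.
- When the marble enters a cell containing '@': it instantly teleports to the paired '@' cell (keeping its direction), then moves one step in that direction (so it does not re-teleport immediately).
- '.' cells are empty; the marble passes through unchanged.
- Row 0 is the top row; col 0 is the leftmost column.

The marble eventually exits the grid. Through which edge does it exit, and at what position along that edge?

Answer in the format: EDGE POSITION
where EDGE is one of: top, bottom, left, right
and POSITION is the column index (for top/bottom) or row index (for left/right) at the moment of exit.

Step 1: enter (0,4), '.' pass, move down to (1,4)
Step 2: enter (1,4), '.' pass, move down to (2,4)
Step 3: enter (2,4), '.' pass, move down to (3,4)
Step 4: enter (3,4), '.' pass, move down to (4,4)
Step 5: enter (4,4), '.' pass, move down to (5,4)
Step 6: enter (5,4), '.' pass, move down to (6,4)
Step 7: enter (6,4), '.' pass, move down to (7,4)
Step 8: at (7,4) — EXIT via bottom edge, pos 4

Answer: bottom 4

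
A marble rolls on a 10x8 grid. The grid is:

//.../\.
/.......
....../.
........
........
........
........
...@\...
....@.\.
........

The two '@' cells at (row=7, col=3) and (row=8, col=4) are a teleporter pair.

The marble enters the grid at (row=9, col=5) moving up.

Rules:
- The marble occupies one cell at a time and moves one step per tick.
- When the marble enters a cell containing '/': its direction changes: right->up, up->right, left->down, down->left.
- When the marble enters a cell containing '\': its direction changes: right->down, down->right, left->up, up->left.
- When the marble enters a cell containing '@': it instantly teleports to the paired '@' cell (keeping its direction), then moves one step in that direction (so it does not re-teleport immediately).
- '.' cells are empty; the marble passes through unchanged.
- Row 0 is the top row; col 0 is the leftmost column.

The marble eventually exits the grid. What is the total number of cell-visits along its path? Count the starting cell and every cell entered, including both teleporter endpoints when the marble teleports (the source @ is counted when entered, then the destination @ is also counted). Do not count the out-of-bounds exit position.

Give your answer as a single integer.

Answer: 19

Derivation:
Step 1: enter (9,5), '.' pass, move up to (8,5)
Step 2: enter (8,5), '.' pass, move up to (7,5)
Step 3: enter (7,5), '.' pass, move up to (6,5)
Step 4: enter (6,5), '.' pass, move up to (5,5)
Step 5: enter (5,5), '.' pass, move up to (4,5)
Step 6: enter (4,5), '.' pass, move up to (3,5)
Step 7: enter (3,5), '.' pass, move up to (2,5)
Step 8: enter (2,5), '.' pass, move up to (1,5)
Step 9: enter (1,5), '.' pass, move up to (0,5)
Step 10: enter (0,5), '/' deflects up->right, move right to (0,6)
Step 11: enter (0,6), '\' deflects right->down, move down to (1,6)
Step 12: enter (1,6), '.' pass, move down to (2,6)
Step 13: enter (2,6), '/' deflects down->left, move left to (2,5)
Step 14: enter (2,5), '.' pass, move left to (2,4)
Step 15: enter (2,4), '.' pass, move left to (2,3)
Step 16: enter (2,3), '.' pass, move left to (2,2)
Step 17: enter (2,2), '.' pass, move left to (2,1)
Step 18: enter (2,1), '.' pass, move left to (2,0)
Step 19: enter (2,0), '.' pass, move left to (2,-1)
Step 20: at (2,-1) — EXIT via left edge, pos 2
Path length (cell visits): 19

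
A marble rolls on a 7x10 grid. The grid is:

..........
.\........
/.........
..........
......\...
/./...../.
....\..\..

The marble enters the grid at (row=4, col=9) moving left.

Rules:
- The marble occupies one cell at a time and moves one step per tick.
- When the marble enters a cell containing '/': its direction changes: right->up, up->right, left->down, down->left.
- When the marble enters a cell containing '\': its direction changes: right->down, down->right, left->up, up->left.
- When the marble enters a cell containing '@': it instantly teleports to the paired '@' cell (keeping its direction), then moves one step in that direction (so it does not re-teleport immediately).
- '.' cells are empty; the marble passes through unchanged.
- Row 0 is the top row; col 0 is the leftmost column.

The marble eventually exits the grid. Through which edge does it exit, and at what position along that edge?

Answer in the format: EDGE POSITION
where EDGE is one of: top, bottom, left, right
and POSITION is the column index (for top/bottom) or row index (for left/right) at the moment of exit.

Answer: top 6

Derivation:
Step 1: enter (4,9), '.' pass, move left to (4,8)
Step 2: enter (4,8), '.' pass, move left to (4,7)
Step 3: enter (4,7), '.' pass, move left to (4,6)
Step 4: enter (4,6), '\' deflects left->up, move up to (3,6)
Step 5: enter (3,6), '.' pass, move up to (2,6)
Step 6: enter (2,6), '.' pass, move up to (1,6)
Step 7: enter (1,6), '.' pass, move up to (0,6)
Step 8: enter (0,6), '.' pass, move up to (-1,6)
Step 9: at (-1,6) — EXIT via top edge, pos 6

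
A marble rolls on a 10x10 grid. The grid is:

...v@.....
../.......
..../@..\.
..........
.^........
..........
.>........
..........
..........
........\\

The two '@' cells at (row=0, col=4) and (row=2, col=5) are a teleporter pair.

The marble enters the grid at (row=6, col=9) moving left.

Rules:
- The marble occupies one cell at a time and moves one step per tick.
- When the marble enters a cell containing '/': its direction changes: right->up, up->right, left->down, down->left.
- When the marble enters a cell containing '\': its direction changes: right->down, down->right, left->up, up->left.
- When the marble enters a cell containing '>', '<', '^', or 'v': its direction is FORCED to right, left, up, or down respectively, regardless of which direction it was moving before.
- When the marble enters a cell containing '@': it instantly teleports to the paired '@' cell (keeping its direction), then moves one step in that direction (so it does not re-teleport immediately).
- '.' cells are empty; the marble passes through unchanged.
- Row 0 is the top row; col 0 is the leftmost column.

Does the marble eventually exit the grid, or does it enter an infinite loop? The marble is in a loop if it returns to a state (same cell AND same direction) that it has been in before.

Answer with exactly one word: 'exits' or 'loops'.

Step 1: enter (6,9), '.' pass, move left to (6,8)
Step 2: enter (6,8), '.' pass, move left to (6,7)
Step 3: enter (6,7), '.' pass, move left to (6,6)
Step 4: enter (6,6), '.' pass, move left to (6,5)
Step 5: enter (6,5), '.' pass, move left to (6,4)
Step 6: enter (6,4), '.' pass, move left to (6,3)
Step 7: enter (6,3), '.' pass, move left to (6,2)
Step 8: enter (6,2), '.' pass, move left to (6,1)
Step 9: enter (6,1), '>' forces left->right, move right to (6,2)
Step 10: enter (6,2), '.' pass, move right to (6,3)
Step 11: enter (6,3), '.' pass, move right to (6,4)
Step 12: enter (6,4), '.' pass, move right to (6,5)
Step 13: enter (6,5), '.' pass, move right to (6,6)
Step 14: enter (6,6), '.' pass, move right to (6,7)
Step 15: enter (6,7), '.' pass, move right to (6,8)
Step 16: enter (6,8), '.' pass, move right to (6,9)
Step 17: enter (6,9), '.' pass, move right to (6,10)
Step 18: at (6,10) — EXIT via right edge, pos 6

Answer: exits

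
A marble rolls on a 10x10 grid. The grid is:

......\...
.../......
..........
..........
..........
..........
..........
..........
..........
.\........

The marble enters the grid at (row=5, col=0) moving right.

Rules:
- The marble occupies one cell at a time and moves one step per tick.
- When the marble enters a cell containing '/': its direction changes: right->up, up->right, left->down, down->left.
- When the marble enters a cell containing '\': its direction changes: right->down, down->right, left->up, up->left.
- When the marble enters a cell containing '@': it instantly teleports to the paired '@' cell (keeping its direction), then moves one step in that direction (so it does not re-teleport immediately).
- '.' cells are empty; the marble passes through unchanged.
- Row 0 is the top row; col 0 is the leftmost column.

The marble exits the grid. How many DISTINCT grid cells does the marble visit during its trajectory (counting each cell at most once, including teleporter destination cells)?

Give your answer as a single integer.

Answer: 10

Derivation:
Step 1: enter (5,0), '.' pass, move right to (5,1)
Step 2: enter (5,1), '.' pass, move right to (5,2)
Step 3: enter (5,2), '.' pass, move right to (5,3)
Step 4: enter (5,3), '.' pass, move right to (5,4)
Step 5: enter (5,4), '.' pass, move right to (5,5)
Step 6: enter (5,5), '.' pass, move right to (5,6)
Step 7: enter (5,6), '.' pass, move right to (5,7)
Step 8: enter (5,7), '.' pass, move right to (5,8)
Step 9: enter (5,8), '.' pass, move right to (5,9)
Step 10: enter (5,9), '.' pass, move right to (5,10)
Step 11: at (5,10) — EXIT via right edge, pos 5
Distinct cells visited: 10 (path length 10)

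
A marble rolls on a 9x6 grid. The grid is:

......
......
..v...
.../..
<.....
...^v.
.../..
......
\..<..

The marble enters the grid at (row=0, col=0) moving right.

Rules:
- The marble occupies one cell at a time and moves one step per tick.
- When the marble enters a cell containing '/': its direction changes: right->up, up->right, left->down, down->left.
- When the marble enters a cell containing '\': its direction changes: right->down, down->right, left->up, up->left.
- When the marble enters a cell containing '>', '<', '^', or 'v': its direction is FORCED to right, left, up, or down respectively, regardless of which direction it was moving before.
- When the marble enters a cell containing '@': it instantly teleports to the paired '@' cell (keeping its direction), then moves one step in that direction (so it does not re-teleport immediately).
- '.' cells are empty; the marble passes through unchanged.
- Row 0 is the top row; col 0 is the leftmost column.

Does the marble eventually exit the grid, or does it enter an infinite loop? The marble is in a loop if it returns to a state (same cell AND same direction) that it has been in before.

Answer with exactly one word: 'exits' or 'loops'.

Step 1: enter (0,0), '.' pass, move right to (0,1)
Step 2: enter (0,1), '.' pass, move right to (0,2)
Step 3: enter (0,2), '.' pass, move right to (0,3)
Step 4: enter (0,3), '.' pass, move right to (0,4)
Step 5: enter (0,4), '.' pass, move right to (0,5)
Step 6: enter (0,5), '.' pass, move right to (0,6)
Step 7: at (0,6) — EXIT via right edge, pos 0

Answer: exits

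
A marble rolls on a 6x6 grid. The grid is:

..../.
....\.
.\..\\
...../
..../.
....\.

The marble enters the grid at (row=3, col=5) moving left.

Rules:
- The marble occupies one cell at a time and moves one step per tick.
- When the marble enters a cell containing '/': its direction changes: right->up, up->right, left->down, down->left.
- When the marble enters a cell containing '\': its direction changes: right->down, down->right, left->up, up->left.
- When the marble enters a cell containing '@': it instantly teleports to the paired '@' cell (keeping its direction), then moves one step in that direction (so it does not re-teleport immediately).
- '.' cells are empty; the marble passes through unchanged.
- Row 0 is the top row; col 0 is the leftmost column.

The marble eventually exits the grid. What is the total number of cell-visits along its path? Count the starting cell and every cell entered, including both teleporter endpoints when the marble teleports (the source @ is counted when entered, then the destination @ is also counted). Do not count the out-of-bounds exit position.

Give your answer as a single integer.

Step 1: enter (3,5), '/' deflects left->down, move down to (4,5)
Step 2: enter (4,5), '.' pass, move down to (5,5)
Step 3: enter (5,5), '.' pass, move down to (6,5)
Step 4: at (6,5) — EXIT via bottom edge, pos 5
Path length (cell visits): 3

Answer: 3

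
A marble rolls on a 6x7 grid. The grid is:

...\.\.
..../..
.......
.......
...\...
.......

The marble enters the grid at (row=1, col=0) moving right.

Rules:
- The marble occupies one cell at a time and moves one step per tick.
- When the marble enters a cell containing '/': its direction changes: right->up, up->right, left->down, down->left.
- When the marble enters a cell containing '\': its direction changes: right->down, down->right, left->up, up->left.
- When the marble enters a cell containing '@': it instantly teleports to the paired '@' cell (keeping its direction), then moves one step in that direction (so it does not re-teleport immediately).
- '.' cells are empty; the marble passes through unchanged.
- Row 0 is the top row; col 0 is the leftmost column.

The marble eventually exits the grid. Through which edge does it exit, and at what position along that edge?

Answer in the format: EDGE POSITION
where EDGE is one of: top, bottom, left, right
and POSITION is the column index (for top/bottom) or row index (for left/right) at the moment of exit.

Step 1: enter (1,0), '.' pass, move right to (1,1)
Step 2: enter (1,1), '.' pass, move right to (1,2)
Step 3: enter (1,2), '.' pass, move right to (1,3)
Step 4: enter (1,3), '.' pass, move right to (1,4)
Step 5: enter (1,4), '/' deflects right->up, move up to (0,4)
Step 6: enter (0,4), '.' pass, move up to (-1,4)
Step 7: at (-1,4) — EXIT via top edge, pos 4

Answer: top 4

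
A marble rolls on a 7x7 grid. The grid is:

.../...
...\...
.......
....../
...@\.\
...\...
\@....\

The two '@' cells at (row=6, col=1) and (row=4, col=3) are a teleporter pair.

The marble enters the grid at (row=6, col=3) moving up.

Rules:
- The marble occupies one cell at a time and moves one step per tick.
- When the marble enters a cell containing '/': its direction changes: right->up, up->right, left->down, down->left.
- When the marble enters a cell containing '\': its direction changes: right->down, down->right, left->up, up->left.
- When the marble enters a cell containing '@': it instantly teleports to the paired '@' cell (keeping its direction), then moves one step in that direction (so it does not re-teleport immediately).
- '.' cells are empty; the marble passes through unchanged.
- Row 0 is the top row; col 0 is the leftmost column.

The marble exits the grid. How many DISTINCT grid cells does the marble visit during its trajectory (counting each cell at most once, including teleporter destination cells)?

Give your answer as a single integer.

Step 1: enter (6,3), '.' pass, move up to (5,3)
Step 2: enter (5,3), '\' deflects up->left, move left to (5,2)
Step 3: enter (5,2), '.' pass, move left to (5,1)
Step 4: enter (5,1), '.' pass, move left to (5,0)
Step 5: enter (5,0), '.' pass, move left to (5,-1)
Step 6: at (5,-1) — EXIT via left edge, pos 5
Distinct cells visited: 5 (path length 5)

Answer: 5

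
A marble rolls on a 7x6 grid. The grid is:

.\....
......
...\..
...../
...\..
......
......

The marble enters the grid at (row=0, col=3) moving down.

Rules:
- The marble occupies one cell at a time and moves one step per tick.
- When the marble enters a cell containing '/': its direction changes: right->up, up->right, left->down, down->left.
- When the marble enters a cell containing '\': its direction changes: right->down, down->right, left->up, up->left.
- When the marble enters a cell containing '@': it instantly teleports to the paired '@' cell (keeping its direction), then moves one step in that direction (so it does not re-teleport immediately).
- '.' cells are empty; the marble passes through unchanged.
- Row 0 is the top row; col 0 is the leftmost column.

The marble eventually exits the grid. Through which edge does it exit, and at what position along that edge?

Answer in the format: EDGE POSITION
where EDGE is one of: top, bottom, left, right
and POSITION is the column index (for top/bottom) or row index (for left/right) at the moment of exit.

Answer: right 2

Derivation:
Step 1: enter (0,3), '.' pass, move down to (1,3)
Step 2: enter (1,3), '.' pass, move down to (2,3)
Step 3: enter (2,3), '\' deflects down->right, move right to (2,4)
Step 4: enter (2,4), '.' pass, move right to (2,5)
Step 5: enter (2,5), '.' pass, move right to (2,6)
Step 6: at (2,6) — EXIT via right edge, pos 2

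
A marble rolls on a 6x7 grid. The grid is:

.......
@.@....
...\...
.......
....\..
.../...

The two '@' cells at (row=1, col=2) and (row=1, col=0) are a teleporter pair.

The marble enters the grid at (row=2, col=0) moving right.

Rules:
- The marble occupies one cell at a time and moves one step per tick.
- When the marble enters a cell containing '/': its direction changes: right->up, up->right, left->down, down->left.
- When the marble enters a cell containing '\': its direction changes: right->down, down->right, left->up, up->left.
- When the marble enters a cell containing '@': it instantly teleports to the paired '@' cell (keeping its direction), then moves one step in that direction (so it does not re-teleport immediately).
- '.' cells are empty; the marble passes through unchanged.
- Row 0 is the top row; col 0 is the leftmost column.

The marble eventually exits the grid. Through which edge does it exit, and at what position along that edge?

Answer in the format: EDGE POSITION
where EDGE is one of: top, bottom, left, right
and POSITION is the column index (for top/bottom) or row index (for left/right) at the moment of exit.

Answer: left 5

Derivation:
Step 1: enter (2,0), '.' pass, move right to (2,1)
Step 2: enter (2,1), '.' pass, move right to (2,2)
Step 3: enter (2,2), '.' pass, move right to (2,3)
Step 4: enter (2,3), '\' deflects right->down, move down to (3,3)
Step 5: enter (3,3), '.' pass, move down to (4,3)
Step 6: enter (4,3), '.' pass, move down to (5,3)
Step 7: enter (5,3), '/' deflects down->left, move left to (5,2)
Step 8: enter (5,2), '.' pass, move left to (5,1)
Step 9: enter (5,1), '.' pass, move left to (5,0)
Step 10: enter (5,0), '.' pass, move left to (5,-1)
Step 11: at (5,-1) — EXIT via left edge, pos 5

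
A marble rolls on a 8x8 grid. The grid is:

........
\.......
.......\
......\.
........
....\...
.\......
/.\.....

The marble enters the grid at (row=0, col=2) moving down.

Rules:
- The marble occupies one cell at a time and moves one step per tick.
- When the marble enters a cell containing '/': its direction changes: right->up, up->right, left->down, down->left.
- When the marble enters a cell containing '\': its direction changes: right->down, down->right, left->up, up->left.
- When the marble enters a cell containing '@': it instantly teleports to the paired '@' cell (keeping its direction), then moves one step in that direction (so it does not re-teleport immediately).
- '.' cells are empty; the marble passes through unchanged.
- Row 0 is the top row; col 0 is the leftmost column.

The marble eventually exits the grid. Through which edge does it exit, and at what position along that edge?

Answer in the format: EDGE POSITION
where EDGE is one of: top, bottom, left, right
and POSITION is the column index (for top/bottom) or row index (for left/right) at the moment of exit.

Answer: right 7

Derivation:
Step 1: enter (0,2), '.' pass, move down to (1,2)
Step 2: enter (1,2), '.' pass, move down to (2,2)
Step 3: enter (2,2), '.' pass, move down to (3,2)
Step 4: enter (3,2), '.' pass, move down to (4,2)
Step 5: enter (4,2), '.' pass, move down to (5,2)
Step 6: enter (5,2), '.' pass, move down to (6,2)
Step 7: enter (6,2), '.' pass, move down to (7,2)
Step 8: enter (7,2), '\' deflects down->right, move right to (7,3)
Step 9: enter (7,3), '.' pass, move right to (7,4)
Step 10: enter (7,4), '.' pass, move right to (7,5)
Step 11: enter (7,5), '.' pass, move right to (7,6)
Step 12: enter (7,6), '.' pass, move right to (7,7)
Step 13: enter (7,7), '.' pass, move right to (7,8)
Step 14: at (7,8) — EXIT via right edge, pos 7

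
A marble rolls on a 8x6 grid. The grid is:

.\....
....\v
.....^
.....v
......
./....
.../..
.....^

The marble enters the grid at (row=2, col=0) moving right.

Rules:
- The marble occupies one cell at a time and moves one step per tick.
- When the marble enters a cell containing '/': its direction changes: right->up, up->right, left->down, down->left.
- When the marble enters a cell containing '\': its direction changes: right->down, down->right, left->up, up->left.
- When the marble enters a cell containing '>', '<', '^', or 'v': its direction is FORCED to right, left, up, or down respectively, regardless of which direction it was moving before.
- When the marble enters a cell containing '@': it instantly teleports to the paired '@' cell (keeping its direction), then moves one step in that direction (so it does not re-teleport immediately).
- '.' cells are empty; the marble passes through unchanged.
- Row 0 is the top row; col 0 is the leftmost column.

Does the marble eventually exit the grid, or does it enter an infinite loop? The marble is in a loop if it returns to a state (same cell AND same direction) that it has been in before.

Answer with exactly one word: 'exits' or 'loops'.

Answer: loops

Derivation:
Step 1: enter (2,0), '.' pass, move right to (2,1)
Step 2: enter (2,1), '.' pass, move right to (2,2)
Step 3: enter (2,2), '.' pass, move right to (2,3)
Step 4: enter (2,3), '.' pass, move right to (2,4)
Step 5: enter (2,4), '.' pass, move right to (2,5)
Step 6: enter (2,5), '^' forces right->up, move up to (1,5)
Step 7: enter (1,5), 'v' forces up->down, move down to (2,5)
Step 8: enter (2,5), '^' forces down->up, move up to (1,5)
Step 9: at (1,5) dir=up — LOOP DETECTED (seen before)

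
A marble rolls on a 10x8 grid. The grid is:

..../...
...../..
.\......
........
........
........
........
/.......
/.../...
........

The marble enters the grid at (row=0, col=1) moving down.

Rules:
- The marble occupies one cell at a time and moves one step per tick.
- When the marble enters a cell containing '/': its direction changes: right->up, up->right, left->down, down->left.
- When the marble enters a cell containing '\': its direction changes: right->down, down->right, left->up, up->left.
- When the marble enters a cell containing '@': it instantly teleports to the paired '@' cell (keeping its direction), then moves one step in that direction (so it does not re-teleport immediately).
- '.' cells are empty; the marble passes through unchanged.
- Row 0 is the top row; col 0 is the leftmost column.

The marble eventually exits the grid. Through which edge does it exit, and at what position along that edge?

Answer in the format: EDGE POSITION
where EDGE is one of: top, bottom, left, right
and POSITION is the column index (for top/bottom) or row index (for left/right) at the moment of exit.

Step 1: enter (0,1), '.' pass, move down to (1,1)
Step 2: enter (1,1), '.' pass, move down to (2,1)
Step 3: enter (2,1), '\' deflects down->right, move right to (2,2)
Step 4: enter (2,2), '.' pass, move right to (2,3)
Step 5: enter (2,3), '.' pass, move right to (2,4)
Step 6: enter (2,4), '.' pass, move right to (2,5)
Step 7: enter (2,5), '.' pass, move right to (2,6)
Step 8: enter (2,6), '.' pass, move right to (2,7)
Step 9: enter (2,7), '.' pass, move right to (2,8)
Step 10: at (2,8) — EXIT via right edge, pos 2

Answer: right 2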